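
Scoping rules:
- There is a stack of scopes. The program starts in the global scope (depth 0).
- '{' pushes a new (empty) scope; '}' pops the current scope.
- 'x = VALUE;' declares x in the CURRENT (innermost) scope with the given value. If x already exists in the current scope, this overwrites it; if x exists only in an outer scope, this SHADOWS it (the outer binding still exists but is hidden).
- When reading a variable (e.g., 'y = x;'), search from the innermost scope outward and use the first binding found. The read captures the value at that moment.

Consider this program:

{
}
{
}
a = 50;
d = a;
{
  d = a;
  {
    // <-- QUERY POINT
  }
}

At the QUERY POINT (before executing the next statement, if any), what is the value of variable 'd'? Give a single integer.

Step 1: enter scope (depth=1)
Step 2: exit scope (depth=0)
Step 3: enter scope (depth=1)
Step 4: exit scope (depth=0)
Step 5: declare a=50 at depth 0
Step 6: declare d=(read a)=50 at depth 0
Step 7: enter scope (depth=1)
Step 8: declare d=(read a)=50 at depth 1
Step 9: enter scope (depth=2)
Visible at query point: a=50 d=50

Answer: 50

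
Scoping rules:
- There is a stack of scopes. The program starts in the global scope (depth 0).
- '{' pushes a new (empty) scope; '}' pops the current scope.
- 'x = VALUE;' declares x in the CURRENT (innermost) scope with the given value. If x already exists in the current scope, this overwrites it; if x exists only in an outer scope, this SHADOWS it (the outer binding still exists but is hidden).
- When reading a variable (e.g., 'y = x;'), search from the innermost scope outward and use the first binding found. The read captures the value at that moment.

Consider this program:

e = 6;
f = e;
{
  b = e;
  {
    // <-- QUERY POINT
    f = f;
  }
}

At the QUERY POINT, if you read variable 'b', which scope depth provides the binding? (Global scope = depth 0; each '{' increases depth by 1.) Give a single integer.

Answer: 1

Derivation:
Step 1: declare e=6 at depth 0
Step 2: declare f=(read e)=6 at depth 0
Step 3: enter scope (depth=1)
Step 4: declare b=(read e)=6 at depth 1
Step 5: enter scope (depth=2)
Visible at query point: b=6 e=6 f=6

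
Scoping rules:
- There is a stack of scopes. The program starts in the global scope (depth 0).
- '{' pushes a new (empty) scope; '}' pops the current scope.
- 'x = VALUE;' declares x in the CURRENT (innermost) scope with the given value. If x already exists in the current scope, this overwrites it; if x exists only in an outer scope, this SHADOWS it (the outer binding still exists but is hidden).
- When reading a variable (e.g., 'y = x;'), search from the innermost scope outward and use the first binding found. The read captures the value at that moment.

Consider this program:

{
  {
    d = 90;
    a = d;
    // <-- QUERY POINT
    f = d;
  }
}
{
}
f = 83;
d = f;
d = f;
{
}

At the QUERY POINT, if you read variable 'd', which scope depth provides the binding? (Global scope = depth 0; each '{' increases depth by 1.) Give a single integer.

Answer: 2

Derivation:
Step 1: enter scope (depth=1)
Step 2: enter scope (depth=2)
Step 3: declare d=90 at depth 2
Step 4: declare a=(read d)=90 at depth 2
Visible at query point: a=90 d=90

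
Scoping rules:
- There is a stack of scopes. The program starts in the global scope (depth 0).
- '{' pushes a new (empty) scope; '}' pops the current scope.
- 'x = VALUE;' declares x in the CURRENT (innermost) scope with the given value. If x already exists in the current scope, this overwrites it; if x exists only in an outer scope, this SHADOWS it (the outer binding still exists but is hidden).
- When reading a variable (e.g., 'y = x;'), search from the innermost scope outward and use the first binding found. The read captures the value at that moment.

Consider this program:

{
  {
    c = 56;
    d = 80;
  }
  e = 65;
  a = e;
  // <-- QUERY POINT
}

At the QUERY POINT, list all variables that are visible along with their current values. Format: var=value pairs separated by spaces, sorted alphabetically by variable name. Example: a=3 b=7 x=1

Answer: a=65 e=65

Derivation:
Step 1: enter scope (depth=1)
Step 2: enter scope (depth=2)
Step 3: declare c=56 at depth 2
Step 4: declare d=80 at depth 2
Step 5: exit scope (depth=1)
Step 6: declare e=65 at depth 1
Step 7: declare a=(read e)=65 at depth 1
Visible at query point: a=65 e=65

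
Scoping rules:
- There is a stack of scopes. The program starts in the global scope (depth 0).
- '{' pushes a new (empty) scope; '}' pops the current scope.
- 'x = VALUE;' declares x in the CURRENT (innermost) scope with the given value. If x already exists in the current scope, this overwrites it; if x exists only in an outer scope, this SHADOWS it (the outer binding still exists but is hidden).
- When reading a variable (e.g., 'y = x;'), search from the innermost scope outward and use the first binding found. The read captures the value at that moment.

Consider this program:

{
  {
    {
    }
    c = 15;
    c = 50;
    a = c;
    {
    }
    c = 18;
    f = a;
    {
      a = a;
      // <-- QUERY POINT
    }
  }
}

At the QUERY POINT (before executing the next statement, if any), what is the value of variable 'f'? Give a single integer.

Step 1: enter scope (depth=1)
Step 2: enter scope (depth=2)
Step 3: enter scope (depth=3)
Step 4: exit scope (depth=2)
Step 5: declare c=15 at depth 2
Step 6: declare c=50 at depth 2
Step 7: declare a=(read c)=50 at depth 2
Step 8: enter scope (depth=3)
Step 9: exit scope (depth=2)
Step 10: declare c=18 at depth 2
Step 11: declare f=(read a)=50 at depth 2
Step 12: enter scope (depth=3)
Step 13: declare a=(read a)=50 at depth 3
Visible at query point: a=50 c=18 f=50

Answer: 50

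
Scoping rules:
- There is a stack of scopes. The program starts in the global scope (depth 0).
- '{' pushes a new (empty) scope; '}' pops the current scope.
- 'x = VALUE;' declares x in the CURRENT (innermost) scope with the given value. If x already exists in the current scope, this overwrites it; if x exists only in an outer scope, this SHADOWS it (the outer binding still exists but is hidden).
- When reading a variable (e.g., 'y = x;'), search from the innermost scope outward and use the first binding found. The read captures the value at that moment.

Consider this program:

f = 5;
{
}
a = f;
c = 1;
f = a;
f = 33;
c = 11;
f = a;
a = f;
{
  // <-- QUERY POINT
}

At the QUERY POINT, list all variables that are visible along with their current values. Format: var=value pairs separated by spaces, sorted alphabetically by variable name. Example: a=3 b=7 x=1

Step 1: declare f=5 at depth 0
Step 2: enter scope (depth=1)
Step 3: exit scope (depth=0)
Step 4: declare a=(read f)=5 at depth 0
Step 5: declare c=1 at depth 0
Step 6: declare f=(read a)=5 at depth 0
Step 7: declare f=33 at depth 0
Step 8: declare c=11 at depth 0
Step 9: declare f=(read a)=5 at depth 0
Step 10: declare a=(read f)=5 at depth 0
Step 11: enter scope (depth=1)
Visible at query point: a=5 c=11 f=5

Answer: a=5 c=11 f=5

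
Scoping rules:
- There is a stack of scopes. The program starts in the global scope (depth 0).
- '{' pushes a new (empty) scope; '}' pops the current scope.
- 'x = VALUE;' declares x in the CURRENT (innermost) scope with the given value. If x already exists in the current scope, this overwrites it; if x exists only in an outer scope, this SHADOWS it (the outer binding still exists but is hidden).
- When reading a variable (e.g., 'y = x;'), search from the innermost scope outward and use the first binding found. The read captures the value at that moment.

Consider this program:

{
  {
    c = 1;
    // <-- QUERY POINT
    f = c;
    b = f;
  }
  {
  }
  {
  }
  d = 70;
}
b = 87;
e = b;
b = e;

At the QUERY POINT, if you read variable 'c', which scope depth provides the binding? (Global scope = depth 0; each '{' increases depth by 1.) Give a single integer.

Answer: 2

Derivation:
Step 1: enter scope (depth=1)
Step 2: enter scope (depth=2)
Step 3: declare c=1 at depth 2
Visible at query point: c=1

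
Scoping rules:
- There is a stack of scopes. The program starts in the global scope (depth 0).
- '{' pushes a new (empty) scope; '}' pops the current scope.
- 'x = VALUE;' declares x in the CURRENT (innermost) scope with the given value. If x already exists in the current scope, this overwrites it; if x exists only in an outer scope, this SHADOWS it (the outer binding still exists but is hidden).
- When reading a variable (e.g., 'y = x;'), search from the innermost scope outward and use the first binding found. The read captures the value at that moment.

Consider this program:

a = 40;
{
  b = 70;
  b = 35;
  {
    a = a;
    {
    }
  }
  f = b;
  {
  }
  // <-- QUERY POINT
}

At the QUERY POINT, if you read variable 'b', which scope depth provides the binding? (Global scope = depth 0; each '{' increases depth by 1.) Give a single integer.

Answer: 1

Derivation:
Step 1: declare a=40 at depth 0
Step 2: enter scope (depth=1)
Step 3: declare b=70 at depth 1
Step 4: declare b=35 at depth 1
Step 5: enter scope (depth=2)
Step 6: declare a=(read a)=40 at depth 2
Step 7: enter scope (depth=3)
Step 8: exit scope (depth=2)
Step 9: exit scope (depth=1)
Step 10: declare f=(read b)=35 at depth 1
Step 11: enter scope (depth=2)
Step 12: exit scope (depth=1)
Visible at query point: a=40 b=35 f=35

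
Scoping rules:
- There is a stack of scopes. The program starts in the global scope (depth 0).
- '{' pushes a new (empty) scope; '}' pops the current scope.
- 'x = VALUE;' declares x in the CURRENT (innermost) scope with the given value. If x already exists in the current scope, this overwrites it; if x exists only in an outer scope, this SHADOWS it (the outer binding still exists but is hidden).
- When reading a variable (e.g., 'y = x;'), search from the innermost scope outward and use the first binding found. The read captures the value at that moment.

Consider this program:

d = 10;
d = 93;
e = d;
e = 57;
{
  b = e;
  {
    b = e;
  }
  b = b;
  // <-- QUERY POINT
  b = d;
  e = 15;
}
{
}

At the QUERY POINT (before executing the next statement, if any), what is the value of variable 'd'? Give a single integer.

Step 1: declare d=10 at depth 0
Step 2: declare d=93 at depth 0
Step 3: declare e=(read d)=93 at depth 0
Step 4: declare e=57 at depth 0
Step 5: enter scope (depth=1)
Step 6: declare b=(read e)=57 at depth 1
Step 7: enter scope (depth=2)
Step 8: declare b=(read e)=57 at depth 2
Step 9: exit scope (depth=1)
Step 10: declare b=(read b)=57 at depth 1
Visible at query point: b=57 d=93 e=57

Answer: 93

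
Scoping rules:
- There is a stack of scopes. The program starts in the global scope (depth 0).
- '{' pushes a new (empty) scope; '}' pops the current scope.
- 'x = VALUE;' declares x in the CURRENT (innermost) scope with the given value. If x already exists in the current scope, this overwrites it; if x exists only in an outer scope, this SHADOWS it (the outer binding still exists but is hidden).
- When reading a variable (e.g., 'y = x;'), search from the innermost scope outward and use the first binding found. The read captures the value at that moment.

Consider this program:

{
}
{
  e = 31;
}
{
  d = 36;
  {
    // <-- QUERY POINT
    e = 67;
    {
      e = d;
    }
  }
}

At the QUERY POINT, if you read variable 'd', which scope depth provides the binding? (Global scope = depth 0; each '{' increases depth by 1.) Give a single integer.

Answer: 1

Derivation:
Step 1: enter scope (depth=1)
Step 2: exit scope (depth=0)
Step 3: enter scope (depth=1)
Step 4: declare e=31 at depth 1
Step 5: exit scope (depth=0)
Step 6: enter scope (depth=1)
Step 7: declare d=36 at depth 1
Step 8: enter scope (depth=2)
Visible at query point: d=36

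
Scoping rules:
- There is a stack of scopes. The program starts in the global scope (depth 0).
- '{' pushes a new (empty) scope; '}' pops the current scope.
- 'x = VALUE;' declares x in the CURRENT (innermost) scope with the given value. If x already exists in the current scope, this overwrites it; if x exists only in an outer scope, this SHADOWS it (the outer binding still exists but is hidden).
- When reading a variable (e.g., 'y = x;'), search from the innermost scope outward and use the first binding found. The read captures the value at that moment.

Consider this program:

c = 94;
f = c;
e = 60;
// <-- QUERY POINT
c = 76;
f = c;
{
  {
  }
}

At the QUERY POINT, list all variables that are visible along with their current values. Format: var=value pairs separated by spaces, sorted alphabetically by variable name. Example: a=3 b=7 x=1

Step 1: declare c=94 at depth 0
Step 2: declare f=(read c)=94 at depth 0
Step 3: declare e=60 at depth 0
Visible at query point: c=94 e=60 f=94

Answer: c=94 e=60 f=94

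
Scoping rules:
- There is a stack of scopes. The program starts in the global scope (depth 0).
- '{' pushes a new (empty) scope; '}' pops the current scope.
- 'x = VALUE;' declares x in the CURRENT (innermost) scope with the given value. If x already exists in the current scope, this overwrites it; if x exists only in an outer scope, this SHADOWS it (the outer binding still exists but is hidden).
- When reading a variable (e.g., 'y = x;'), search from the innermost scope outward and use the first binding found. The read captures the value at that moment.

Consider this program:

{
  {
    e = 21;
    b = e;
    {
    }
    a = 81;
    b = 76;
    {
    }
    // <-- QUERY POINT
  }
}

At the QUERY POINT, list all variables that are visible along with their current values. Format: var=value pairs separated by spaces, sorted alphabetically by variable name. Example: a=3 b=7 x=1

Answer: a=81 b=76 e=21

Derivation:
Step 1: enter scope (depth=1)
Step 2: enter scope (depth=2)
Step 3: declare e=21 at depth 2
Step 4: declare b=(read e)=21 at depth 2
Step 5: enter scope (depth=3)
Step 6: exit scope (depth=2)
Step 7: declare a=81 at depth 2
Step 8: declare b=76 at depth 2
Step 9: enter scope (depth=3)
Step 10: exit scope (depth=2)
Visible at query point: a=81 b=76 e=21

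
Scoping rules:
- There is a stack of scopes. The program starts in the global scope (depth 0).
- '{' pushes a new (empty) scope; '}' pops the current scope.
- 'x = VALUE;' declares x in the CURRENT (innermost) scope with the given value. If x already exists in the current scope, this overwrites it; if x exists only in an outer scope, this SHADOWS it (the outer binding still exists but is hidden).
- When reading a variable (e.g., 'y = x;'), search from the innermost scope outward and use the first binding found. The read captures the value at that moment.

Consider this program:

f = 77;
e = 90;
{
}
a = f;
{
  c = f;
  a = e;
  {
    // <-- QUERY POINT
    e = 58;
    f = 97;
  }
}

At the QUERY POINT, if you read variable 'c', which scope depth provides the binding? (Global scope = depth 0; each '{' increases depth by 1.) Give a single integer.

Step 1: declare f=77 at depth 0
Step 2: declare e=90 at depth 0
Step 3: enter scope (depth=1)
Step 4: exit scope (depth=0)
Step 5: declare a=(read f)=77 at depth 0
Step 6: enter scope (depth=1)
Step 7: declare c=(read f)=77 at depth 1
Step 8: declare a=(read e)=90 at depth 1
Step 9: enter scope (depth=2)
Visible at query point: a=90 c=77 e=90 f=77

Answer: 1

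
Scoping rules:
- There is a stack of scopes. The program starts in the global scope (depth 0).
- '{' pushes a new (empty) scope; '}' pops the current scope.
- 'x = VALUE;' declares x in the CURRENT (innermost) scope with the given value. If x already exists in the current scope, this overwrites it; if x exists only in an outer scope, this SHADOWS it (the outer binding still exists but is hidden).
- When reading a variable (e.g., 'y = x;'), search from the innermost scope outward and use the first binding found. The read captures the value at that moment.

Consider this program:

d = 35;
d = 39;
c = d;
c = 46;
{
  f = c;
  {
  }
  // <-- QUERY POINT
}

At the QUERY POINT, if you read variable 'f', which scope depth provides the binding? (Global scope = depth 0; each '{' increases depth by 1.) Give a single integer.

Answer: 1

Derivation:
Step 1: declare d=35 at depth 0
Step 2: declare d=39 at depth 0
Step 3: declare c=(read d)=39 at depth 0
Step 4: declare c=46 at depth 0
Step 5: enter scope (depth=1)
Step 6: declare f=(read c)=46 at depth 1
Step 7: enter scope (depth=2)
Step 8: exit scope (depth=1)
Visible at query point: c=46 d=39 f=46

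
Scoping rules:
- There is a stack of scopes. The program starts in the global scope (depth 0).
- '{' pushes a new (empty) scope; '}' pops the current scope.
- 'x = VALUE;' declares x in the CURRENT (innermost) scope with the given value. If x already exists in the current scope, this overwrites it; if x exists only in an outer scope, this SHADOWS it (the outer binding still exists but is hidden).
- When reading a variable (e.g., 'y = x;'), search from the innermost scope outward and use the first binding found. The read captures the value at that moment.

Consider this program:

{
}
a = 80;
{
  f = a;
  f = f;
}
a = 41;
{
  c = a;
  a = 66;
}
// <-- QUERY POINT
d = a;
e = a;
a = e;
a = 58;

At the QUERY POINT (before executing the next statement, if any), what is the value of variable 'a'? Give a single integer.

Step 1: enter scope (depth=1)
Step 2: exit scope (depth=0)
Step 3: declare a=80 at depth 0
Step 4: enter scope (depth=1)
Step 5: declare f=(read a)=80 at depth 1
Step 6: declare f=(read f)=80 at depth 1
Step 7: exit scope (depth=0)
Step 8: declare a=41 at depth 0
Step 9: enter scope (depth=1)
Step 10: declare c=(read a)=41 at depth 1
Step 11: declare a=66 at depth 1
Step 12: exit scope (depth=0)
Visible at query point: a=41

Answer: 41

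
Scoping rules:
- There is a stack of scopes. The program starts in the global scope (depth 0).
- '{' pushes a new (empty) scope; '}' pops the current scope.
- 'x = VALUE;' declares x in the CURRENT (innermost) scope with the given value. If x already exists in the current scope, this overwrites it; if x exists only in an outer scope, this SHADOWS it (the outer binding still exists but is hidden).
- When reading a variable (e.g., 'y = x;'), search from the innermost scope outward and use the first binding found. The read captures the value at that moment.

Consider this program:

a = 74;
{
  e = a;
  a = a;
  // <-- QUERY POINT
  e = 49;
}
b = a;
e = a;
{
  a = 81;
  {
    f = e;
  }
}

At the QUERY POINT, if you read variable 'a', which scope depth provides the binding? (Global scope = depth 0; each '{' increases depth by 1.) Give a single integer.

Step 1: declare a=74 at depth 0
Step 2: enter scope (depth=1)
Step 3: declare e=(read a)=74 at depth 1
Step 4: declare a=(read a)=74 at depth 1
Visible at query point: a=74 e=74

Answer: 1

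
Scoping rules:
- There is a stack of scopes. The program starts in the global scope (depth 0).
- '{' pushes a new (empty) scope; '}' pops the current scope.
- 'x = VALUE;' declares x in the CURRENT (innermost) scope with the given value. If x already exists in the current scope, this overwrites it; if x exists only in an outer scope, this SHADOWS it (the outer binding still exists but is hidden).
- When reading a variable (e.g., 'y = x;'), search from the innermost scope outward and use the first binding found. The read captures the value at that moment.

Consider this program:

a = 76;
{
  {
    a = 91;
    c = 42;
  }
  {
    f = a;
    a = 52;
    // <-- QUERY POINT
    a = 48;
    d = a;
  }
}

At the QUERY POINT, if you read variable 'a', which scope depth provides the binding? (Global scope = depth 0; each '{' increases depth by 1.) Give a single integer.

Answer: 2

Derivation:
Step 1: declare a=76 at depth 0
Step 2: enter scope (depth=1)
Step 3: enter scope (depth=2)
Step 4: declare a=91 at depth 2
Step 5: declare c=42 at depth 2
Step 6: exit scope (depth=1)
Step 7: enter scope (depth=2)
Step 8: declare f=(read a)=76 at depth 2
Step 9: declare a=52 at depth 2
Visible at query point: a=52 f=76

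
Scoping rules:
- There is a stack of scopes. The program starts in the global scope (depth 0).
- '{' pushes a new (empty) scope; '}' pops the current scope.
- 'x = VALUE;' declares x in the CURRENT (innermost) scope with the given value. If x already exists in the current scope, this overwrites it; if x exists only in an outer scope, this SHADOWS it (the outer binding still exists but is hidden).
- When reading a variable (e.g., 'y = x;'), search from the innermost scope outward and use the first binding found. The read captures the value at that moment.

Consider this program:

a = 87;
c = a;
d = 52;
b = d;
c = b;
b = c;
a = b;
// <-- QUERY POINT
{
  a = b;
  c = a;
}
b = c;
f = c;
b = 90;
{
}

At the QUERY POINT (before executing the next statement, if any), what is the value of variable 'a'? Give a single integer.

Answer: 52

Derivation:
Step 1: declare a=87 at depth 0
Step 2: declare c=(read a)=87 at depth 0
Step 3: declare d=52 at depth 0
Step 4: declare b=(read d)=52 at depth 0
Step 5: declare c=(read b)=52 at depth 0
Step 6: declare b=(read c)=52 at depth 0
Step 7: declare a=(read b)=52 at depth 0
Visible at query point: a=52 b=52 c=52 d=52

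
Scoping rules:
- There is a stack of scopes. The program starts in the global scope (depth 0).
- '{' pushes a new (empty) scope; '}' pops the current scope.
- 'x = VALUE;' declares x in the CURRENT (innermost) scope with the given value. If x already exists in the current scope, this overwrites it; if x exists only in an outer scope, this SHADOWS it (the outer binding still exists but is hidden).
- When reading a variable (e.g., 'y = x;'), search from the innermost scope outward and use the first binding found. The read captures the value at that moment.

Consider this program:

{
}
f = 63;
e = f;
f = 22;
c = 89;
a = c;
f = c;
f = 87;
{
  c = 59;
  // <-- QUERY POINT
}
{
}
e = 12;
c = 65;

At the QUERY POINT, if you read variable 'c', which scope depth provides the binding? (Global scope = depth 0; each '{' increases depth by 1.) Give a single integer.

Step 1: enter scope (depth=1)
Step 2: exit scope (depth=0)
Step 3: declare f=63 at depth 0
Step 4: declare e=(read f)=63 at depth 0
Step 5: declare f=22 at depth 0
Step 6: declare c=89 at depth 0
Step 7: declare a=(read c)=89 at depth 0
Step 8: declare f=(read c)=89 at depth 0
Step 9: declare f=87 at depth 0
Step 10: enter scope (depth=1)
Step 11: declare c=59 at depth 1
Visible at query point: a=89 c=59 e=63 f=87

Answer: 1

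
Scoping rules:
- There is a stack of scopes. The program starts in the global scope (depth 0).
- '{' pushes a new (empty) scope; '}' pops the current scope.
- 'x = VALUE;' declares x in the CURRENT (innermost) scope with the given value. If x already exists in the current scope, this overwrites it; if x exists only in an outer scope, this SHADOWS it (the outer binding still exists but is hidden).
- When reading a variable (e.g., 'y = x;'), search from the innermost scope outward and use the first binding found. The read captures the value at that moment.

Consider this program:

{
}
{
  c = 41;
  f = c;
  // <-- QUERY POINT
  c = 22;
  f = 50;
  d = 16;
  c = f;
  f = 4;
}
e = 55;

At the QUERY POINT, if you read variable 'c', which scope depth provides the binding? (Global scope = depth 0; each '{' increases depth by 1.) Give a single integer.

Answer: 1

Derivation:
Step 1: enter scope (depth=1)
Step 2: exit scope (depth=0)
Step 3: enter scope (depth=1)
Step 4: declare c=41 at depth 1
Step 5: declare f=(read c)=41 at depth 1
Visible at query point: c=41 f=41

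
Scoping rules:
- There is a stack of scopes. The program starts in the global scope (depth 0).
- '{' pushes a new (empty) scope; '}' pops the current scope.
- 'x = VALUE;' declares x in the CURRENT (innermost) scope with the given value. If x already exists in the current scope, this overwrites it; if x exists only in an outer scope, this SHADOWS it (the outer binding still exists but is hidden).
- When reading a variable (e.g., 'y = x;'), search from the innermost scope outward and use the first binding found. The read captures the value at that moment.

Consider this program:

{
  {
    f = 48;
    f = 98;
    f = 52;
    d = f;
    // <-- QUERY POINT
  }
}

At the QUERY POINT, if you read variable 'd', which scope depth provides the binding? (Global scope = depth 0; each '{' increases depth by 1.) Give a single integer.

Step 1: enter scope (depth=1)
Step 2: enter scope (depth=2)
Step 3: declare f=48 at depth 2
Step 4: declare f=98 at depth 2
Step 5: declare f=52 at depth 2
Step 6: declare d=(read f)=52 at depth 2
Visible at query point: d=52 f=52

Answer: 2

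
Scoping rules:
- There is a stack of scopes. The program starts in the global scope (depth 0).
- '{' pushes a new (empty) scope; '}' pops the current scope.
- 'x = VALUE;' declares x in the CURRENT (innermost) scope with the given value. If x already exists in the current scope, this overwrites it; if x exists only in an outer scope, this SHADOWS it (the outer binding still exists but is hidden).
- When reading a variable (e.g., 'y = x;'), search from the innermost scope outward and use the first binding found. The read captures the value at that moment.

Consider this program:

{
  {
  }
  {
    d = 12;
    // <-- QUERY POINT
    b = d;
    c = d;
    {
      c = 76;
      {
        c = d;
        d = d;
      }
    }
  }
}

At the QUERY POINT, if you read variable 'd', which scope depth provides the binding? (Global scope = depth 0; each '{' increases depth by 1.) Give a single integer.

Answer: 2

Derivation:
Step 1: enter scope (depth=1)
Step 2: enter scope (depth=2)
Step 3: exit scope (depth=1)
Step 4: enter scope (depth=2)
Step 5: declare d=12 at depth 2
Visible at query point: d=12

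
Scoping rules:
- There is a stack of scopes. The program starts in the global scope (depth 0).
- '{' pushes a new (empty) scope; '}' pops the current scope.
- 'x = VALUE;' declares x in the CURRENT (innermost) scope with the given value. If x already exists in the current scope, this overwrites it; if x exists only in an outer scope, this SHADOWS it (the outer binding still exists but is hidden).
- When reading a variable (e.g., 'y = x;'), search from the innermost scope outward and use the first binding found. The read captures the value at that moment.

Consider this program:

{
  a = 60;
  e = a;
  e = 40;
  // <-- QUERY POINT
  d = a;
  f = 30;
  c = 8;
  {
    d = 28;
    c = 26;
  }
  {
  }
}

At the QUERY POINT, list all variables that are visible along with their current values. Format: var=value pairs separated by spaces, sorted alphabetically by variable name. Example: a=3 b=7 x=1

Step 1: enter scope (depth=1)
Step 2: declare a=60 at depth 1
Step 3: declare e=(read a)=60 at depth 1
Step 4: declare e=40 at depth 1
Visible at query point: a=60 e=40

Answer: a=60 e=40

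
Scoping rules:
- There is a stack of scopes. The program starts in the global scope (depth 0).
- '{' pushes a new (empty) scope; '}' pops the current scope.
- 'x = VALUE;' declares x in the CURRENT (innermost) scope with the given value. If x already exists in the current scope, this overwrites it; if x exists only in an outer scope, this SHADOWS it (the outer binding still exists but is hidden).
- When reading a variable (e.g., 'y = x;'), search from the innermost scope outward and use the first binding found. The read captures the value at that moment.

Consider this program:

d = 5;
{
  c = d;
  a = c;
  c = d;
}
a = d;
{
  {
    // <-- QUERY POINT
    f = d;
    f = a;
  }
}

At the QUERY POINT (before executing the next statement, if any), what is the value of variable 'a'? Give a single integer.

Answer: 5

Derivation:
Step 1: declare d=5 at depth 0
Step 2: enter scope (depth=1)
Step 3: declare c=(read d)=5 at depth 1
Step 4: declare a=(read c)=5 at depth 1
Step 5: declare c=(read d)=5 at depth 1
Step 6: exit scope (depth=0)
Step 7: declare a=(read d)=5 at depth 0
Step 8: enter scope (depth=1)
Step 9: enter scope (depth=2)
Visible at query point: a=5 d=5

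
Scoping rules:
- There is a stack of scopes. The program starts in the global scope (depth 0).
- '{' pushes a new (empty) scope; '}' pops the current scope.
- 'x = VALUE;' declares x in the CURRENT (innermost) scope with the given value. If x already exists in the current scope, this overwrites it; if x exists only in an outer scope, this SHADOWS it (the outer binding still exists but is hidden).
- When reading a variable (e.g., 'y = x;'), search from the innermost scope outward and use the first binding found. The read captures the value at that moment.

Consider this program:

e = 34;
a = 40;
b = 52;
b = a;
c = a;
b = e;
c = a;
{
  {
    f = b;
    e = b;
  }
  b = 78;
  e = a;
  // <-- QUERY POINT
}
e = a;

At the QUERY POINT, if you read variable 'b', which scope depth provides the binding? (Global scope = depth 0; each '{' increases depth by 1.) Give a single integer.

Step 1: declare e=34 at depth 0
Step 2: declare a=40 at depth 0
Step 3: declare b=52 at depth 0
Step 4: declare b=(read a)=40 at depth 0
Step 5: declare c=(read a)=40 at depth 0
Step 6: declare b=(read e)=34 at depth 0
Step 7: declare c=(read a)=40 at depth 0
Step 8: enter scope (depth=1)
Step 9: enter scope (depth=2)
Step 10: declare f=(read b)=34 at depth 2
Step 11: declare e=(read b)=34 at depth 2
Step 12: exit scope (depth=1)
Step 13: declare b=78 at depth 1
Step 14: declare e=(read a)=40 at depth 1
Visible at query point: a=40 b=78 c=40 e=40

Answer: 1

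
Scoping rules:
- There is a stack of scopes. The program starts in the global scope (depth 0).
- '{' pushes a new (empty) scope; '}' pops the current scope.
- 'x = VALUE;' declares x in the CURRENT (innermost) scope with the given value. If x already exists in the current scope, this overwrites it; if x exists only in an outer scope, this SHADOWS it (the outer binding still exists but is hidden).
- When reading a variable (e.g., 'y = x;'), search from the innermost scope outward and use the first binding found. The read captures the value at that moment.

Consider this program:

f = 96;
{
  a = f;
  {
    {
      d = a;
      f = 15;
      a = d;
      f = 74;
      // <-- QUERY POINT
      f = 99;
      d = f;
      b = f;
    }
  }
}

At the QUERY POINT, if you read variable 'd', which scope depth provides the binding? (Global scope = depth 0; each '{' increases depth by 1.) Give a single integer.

Step 1: declare f=96 at depth 0
Step 2: enter scope (depth=1)
Step 3: declare a=(read f)=96 at depth 1
Step 4: enter scope (depth=2)
Step 5: enter scope (depth=3)
Step 6: declare d=(read a)=96 at depth 3
Step 7: declare f=15 at depth 3
Step 8: declare a=(read d)=96 at depth 3
Step 9: declare f=74 at depth 3
Visible at query point: a=96 d=96 f=74

Answer: 3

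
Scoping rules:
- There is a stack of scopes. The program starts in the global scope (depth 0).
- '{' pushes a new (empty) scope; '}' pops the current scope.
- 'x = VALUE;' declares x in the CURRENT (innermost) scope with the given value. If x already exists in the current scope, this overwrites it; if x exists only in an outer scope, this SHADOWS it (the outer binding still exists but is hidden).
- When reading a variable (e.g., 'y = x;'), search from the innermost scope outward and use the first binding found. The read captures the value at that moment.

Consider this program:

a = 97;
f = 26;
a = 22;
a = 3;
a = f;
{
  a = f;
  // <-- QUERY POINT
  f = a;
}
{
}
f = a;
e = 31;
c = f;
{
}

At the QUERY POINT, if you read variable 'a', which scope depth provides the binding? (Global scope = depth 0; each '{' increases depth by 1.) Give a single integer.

Step 1: declare a=97 at depth 0
Step 2: declare f=26 at depth 0
Step 3: declare a=22 at depth 0
Step 4: declare a=3 at depth 0
Step 5: declare a=(read f)=26 at depth 0
Step 6: enter scope (depth=1)
Step 7: declare a=(read f)=26 at depth 1
Visible at query point: a=26 f=26

Answer: 1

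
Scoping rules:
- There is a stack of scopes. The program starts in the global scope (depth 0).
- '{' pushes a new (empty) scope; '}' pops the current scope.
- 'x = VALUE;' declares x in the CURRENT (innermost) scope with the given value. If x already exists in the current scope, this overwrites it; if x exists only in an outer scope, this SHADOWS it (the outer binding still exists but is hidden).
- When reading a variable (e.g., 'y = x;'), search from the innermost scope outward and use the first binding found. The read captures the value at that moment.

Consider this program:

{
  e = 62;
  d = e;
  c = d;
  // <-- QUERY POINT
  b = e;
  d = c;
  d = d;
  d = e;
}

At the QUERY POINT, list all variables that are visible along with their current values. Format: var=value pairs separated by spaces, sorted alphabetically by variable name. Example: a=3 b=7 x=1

Step 1: enter scope (depth=1)
Step 2: declare e=62 at depth 1
Step 3: declare d=(read e)=62 at depth 1
Step 4: declare c=(read d)=62 at depth 1
Visible at query point: c=62 d=62 e=62

Answer: c=62 d=62 e=62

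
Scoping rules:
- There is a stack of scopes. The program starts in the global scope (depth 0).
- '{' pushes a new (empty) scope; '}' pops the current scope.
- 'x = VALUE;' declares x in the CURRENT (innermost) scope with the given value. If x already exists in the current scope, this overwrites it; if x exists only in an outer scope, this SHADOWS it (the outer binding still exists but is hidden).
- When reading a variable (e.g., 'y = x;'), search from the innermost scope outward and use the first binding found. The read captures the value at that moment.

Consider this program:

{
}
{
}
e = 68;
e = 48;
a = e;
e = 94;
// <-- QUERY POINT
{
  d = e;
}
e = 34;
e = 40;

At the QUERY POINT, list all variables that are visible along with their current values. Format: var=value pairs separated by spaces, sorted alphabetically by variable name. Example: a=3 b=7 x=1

Answer: a=48 e=94

Derivation:
Step 1: enter scope (depth=1)
Step 2: exit scope (depth=0)
Step 3: enter scope (depth=1)
Step 4: exit scope (depth=0)
Step 5: declare e=68 at depth 0
Step 6: declare e=48 at depth 0
Step 7: declare a=(read e)=48 at depth 0
Step 8: declare e=94 at depth 0
Visible at query point: a=48 e=94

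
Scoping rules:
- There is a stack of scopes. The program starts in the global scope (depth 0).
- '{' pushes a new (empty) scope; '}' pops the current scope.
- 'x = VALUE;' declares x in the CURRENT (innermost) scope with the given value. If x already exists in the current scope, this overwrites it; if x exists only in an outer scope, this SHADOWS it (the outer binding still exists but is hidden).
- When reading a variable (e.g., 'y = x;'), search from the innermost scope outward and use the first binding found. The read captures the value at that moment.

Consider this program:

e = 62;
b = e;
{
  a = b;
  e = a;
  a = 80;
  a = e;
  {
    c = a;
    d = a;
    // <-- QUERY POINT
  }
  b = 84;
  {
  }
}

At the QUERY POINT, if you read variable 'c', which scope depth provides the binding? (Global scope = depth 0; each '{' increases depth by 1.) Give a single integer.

Step 1: declare e=62 at depth 0
Step 2: declare b=(read e)=62 at depth 0
Step 3: enter scope (depth=1)
Step 4: declare a=(read b)=62 at depth 1
Step 5: declare e=(read a)=62 at depth 1
Step 6: declare a=80 at depth 1
Step 7: declare a=(read e)=62 at depth 1
Step 8: enter scope (depth=2)
Step 9: declare c=(read a)=62 at depth 2
Step 10: declare d=(read a)=62 at depth 2
Visible at query point: a=62 b=62 c=62 d=62 e=62

Answer: 2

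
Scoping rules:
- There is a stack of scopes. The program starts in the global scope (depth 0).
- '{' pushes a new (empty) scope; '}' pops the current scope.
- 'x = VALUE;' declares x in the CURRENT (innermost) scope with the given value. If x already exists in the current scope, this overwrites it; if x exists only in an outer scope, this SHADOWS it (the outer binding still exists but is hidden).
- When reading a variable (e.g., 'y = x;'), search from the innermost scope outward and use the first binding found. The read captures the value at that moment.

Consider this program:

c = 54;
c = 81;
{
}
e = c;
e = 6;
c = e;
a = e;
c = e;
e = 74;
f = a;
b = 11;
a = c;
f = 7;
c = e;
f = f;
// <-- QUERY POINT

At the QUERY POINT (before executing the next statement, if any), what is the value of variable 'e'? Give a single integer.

Answer: 74

Derivation:
Step 1: declare c=54 at depth 0
Step 2: declare c=81 at depth 0
Step 3: enter scope (depth=1)
Step 4: exit scope (depth=0)
Step 5: declare e=(read c)=81 at depth 0
Step 6: declare e=6 at depth 0
Step 7: declare c=(read e)=6 at depth 0
Step 8: declare a=(read e)=6 at depth 0
Step 9: declare c=(read e)=6 at depth 0
Step 10: declare e=74 at depth 0
Step 11: declare f=(read a)=6 at depth 0
Step 12: declare b=11 at depth 0
Step 13: declare a=(read c)=6 at depth 0
Step 14: declare f=7 at depth 0
Step 15: declare c=(read e)=74 at depth 0
Step 16: declare f=(read f)=7 at depth 0
Visible at query point: a=6 b=11 c=74 e=74 f=7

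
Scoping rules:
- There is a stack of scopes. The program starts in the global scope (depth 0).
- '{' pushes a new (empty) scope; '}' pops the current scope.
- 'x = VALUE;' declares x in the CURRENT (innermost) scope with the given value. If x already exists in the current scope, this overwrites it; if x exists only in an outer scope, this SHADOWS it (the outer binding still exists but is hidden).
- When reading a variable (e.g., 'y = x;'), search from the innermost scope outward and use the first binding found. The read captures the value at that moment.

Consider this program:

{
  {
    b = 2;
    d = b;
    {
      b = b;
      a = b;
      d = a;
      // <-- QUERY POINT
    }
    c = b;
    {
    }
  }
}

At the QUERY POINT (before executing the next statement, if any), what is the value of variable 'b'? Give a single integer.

Answer: 2

Derivation:
Step 1: enter scope (depth=1)
Step 2: enter scope (depth=2)
Step 3: declare b=2 at depth 2
Step 4: declare d=(read b)=2 at depth 2
Step 5: enter scope (depth=3)
Step 6: declare b=(read b)=2 at depth 3
Step 7: declare a=(read b)=2 at depth 3
Step 8: declare d=(read a)=2 at depth 3
Visible at query point: a=2 b=2 d=2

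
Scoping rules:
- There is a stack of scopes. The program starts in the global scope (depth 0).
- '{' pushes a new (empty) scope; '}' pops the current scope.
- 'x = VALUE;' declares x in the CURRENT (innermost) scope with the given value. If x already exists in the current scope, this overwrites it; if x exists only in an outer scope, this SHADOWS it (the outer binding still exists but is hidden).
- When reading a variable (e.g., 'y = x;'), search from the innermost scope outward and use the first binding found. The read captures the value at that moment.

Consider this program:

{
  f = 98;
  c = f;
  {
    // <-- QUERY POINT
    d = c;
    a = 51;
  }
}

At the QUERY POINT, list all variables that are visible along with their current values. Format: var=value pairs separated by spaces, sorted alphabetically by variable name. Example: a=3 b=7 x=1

Answer: c=98 f=98

Derivation:
Step 1: enter scope (depth=1)
Step 2: declare f=98 at depth 1
Step 3: declare c=(read f)=98 at depth 1
Step 4: enter scope (depth=2)
Visible at query point: c=98 f=98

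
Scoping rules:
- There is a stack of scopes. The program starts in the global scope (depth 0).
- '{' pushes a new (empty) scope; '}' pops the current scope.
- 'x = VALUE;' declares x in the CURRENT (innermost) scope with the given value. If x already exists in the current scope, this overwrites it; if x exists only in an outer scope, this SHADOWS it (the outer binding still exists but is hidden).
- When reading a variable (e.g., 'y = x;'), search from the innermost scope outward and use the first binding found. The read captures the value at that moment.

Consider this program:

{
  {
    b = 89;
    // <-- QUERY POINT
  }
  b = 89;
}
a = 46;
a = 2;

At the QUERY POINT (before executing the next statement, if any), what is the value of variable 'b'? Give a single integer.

Step 1: enter scope (depth=1)
Step 2: enter scope (depth=2)
Step 3: declare b=89 at depth 2
Visible at query point: b=89

Answer: 89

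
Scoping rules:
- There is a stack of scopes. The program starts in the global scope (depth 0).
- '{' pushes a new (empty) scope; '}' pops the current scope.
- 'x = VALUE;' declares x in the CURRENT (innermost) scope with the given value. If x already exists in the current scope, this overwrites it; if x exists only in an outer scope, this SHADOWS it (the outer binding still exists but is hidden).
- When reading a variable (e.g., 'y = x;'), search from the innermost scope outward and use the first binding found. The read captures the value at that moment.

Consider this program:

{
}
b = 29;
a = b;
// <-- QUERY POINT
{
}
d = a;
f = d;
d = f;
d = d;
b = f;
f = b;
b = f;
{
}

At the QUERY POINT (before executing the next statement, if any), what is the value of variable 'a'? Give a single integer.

Step 1: enter scope (depth=1)
Step 2: exit scope (depth=0)
Step 3: declare b=29 at depth 0
Step 4: declare a=(read b)=29 at depth 0
Visible at query point: a=29 b=29

Answer: 29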